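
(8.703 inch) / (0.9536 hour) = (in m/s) 6.439e-05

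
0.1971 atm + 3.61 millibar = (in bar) 0.2033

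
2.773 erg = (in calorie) 6.628e-08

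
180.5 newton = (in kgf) 18.41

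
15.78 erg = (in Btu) 1.496e-09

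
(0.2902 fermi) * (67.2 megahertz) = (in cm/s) 1.95e-06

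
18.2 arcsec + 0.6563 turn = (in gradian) 262.5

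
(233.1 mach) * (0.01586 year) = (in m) 3.97e+10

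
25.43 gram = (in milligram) 2.543e+04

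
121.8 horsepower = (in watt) 9.083e+04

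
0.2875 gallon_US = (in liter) 1.088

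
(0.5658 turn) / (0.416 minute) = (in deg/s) 8.161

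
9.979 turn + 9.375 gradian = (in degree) 3601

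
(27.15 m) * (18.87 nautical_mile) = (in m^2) 9.488e+05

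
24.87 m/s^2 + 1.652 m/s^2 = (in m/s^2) 26.52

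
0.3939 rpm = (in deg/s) 2.363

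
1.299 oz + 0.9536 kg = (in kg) 0.9904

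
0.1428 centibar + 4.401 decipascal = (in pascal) 143.2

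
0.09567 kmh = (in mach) 7.805e-05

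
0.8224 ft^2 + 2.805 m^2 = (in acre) 0.000712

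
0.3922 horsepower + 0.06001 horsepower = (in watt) 337.2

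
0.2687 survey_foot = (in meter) 0.0819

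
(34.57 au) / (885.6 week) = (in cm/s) 9.656e+05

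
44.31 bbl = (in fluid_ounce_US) 2.382e+05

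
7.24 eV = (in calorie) 2.772e-19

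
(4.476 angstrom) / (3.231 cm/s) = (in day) 1.603e-13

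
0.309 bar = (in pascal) 3.09e+04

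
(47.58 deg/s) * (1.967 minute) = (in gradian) 6239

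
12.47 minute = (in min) 12.47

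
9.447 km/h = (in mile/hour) 5.87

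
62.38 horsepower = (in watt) 4.652e+04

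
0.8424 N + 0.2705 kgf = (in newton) 3.495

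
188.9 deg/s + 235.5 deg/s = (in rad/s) 7.407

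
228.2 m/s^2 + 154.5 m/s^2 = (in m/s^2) 382.7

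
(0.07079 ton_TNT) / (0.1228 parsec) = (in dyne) 0.007817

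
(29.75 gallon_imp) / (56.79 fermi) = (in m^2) 2.382e+12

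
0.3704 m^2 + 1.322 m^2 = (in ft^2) 18.22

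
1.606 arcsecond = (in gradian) 0.0004957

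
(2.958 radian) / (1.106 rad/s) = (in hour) 0.0007429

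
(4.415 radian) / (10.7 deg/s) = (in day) 0.0002736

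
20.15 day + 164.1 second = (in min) 2.902e+04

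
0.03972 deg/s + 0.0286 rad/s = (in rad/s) 0.02929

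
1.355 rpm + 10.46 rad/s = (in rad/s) 10.6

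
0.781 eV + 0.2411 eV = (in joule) 1.638e-19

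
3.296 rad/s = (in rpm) 31.47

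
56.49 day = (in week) 8.07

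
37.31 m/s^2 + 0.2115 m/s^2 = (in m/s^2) 37.52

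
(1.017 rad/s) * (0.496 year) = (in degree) 9.114e+08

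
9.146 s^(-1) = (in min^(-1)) 548.8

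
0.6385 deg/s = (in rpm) 0.1064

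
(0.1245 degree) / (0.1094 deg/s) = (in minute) 0.01897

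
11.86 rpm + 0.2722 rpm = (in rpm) 12.13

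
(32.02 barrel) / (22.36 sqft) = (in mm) 2451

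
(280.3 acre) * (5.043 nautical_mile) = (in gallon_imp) 2.33e+12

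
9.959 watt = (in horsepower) 0.01336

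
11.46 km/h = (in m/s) 3.183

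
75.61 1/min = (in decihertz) 12.6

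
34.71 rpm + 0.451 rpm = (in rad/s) 3.682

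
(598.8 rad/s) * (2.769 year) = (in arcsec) 1.079e+16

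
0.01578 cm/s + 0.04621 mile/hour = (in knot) 0.04046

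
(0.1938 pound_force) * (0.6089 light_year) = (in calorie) 1.187e+15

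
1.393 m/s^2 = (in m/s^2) 1.393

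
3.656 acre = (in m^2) 1.48e+04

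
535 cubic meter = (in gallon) 1.413e+05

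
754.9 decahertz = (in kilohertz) 7.549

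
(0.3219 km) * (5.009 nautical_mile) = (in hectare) 298.6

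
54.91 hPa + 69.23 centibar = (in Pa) 7.472e+04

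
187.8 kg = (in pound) 414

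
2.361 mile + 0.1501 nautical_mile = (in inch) 1.605e+05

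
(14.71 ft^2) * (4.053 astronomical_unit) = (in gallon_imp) 1.823e+14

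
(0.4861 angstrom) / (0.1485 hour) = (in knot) 1.767e-13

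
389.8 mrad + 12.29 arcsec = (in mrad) 389.9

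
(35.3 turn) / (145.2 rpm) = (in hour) 0.004052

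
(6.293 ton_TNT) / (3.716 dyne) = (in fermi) 7.086e+29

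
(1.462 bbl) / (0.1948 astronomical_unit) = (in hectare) 7.976e-16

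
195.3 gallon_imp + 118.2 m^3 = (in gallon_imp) 2.62e+04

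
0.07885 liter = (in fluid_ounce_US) 2.666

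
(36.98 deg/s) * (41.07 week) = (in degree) 9.186e+08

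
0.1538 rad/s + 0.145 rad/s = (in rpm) 2.853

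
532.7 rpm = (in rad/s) 55.78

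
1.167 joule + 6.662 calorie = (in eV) 1.813e+20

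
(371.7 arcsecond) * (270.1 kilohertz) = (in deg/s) 2.789e+04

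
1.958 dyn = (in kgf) 1.997e-06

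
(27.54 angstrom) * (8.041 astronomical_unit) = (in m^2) 3313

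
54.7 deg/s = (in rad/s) 0.9547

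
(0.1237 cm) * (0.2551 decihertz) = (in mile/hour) 7.059e-05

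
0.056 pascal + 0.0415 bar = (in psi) 0.6019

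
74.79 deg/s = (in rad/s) 1.305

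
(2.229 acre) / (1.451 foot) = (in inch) 8.03e+05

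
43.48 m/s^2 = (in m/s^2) 43.48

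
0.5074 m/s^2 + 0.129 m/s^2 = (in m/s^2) 0.6364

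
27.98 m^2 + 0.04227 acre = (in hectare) 0.0199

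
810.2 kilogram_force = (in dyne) 7.945e+08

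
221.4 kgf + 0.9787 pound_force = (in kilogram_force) 221.8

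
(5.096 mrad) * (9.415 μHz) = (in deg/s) 2.749e-06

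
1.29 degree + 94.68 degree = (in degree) 95.97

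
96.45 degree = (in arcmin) 5787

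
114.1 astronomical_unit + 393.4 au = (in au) 507.5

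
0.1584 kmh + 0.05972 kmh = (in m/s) 0.06059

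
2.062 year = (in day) 752.6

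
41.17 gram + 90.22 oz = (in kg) 2.599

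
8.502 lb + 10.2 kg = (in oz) 495.8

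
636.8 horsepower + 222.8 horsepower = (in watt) 6.41e+05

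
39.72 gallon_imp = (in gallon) 47.7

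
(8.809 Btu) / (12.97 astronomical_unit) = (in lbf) 1.077e-09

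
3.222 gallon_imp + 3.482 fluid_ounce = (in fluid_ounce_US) 498.8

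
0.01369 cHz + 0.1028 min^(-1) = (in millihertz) 1.85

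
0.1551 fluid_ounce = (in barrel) 2.885e-05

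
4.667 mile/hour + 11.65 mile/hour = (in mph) 16.32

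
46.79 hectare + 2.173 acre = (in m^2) 4.767e+05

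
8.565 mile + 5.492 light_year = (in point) 1.473e+20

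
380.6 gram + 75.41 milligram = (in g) 380.7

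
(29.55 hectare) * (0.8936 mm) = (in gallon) 6.976e+04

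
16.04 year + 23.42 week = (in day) 6019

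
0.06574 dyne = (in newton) 6.574e-07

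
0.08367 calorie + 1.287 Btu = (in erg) 1.358e+10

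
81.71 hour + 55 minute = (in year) 0.009432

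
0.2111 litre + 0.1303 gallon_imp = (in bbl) 0.005054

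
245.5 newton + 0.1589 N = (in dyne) 2.457e+07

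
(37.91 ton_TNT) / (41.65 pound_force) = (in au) 0.005723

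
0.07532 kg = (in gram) 75.32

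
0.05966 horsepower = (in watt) 44.49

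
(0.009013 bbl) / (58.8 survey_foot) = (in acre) 1.976e-08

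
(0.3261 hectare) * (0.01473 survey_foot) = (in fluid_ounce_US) 4.951e+05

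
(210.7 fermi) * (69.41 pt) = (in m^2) 5.159e-15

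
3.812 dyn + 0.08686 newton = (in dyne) 8690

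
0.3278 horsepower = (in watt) 244.4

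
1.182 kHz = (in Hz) 1182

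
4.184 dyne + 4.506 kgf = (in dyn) 4.419e+06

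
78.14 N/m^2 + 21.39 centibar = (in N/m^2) 2.147e+04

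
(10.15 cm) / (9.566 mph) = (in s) 0.02374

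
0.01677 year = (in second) 5.289e+05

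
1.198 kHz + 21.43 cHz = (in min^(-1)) 7.189e+04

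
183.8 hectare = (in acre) 454.2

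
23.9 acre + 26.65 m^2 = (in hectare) 9.675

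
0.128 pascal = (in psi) 1.856e-05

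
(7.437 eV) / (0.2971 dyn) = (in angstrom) 0.004011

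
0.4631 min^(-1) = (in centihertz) 0.7718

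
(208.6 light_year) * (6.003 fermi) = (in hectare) 1.185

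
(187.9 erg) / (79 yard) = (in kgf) 2.652e-08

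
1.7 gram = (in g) 1.7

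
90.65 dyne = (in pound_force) 0.0002038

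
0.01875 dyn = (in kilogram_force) 1.912e-08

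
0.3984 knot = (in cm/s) 20.5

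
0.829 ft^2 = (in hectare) 7.702e-06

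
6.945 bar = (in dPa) 6.945e+06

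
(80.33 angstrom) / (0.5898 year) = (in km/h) 1.555e-15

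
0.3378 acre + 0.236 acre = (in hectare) 0.2322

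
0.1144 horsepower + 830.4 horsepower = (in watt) 6.193e+05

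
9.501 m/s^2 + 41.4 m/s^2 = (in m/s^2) 50.9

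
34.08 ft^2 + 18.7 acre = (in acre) 18.7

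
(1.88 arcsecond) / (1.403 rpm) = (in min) 1.034e-06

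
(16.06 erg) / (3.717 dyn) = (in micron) 4.321e+04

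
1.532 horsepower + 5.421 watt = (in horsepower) 1.539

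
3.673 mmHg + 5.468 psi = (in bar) 0.3819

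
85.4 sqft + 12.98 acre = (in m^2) 5.254e+04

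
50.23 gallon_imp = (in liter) 228.4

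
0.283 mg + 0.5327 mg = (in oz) 2.877e-05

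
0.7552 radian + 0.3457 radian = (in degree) 63.08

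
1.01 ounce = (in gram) 28.63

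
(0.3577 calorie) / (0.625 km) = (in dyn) 239.5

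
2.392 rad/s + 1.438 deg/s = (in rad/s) 2.417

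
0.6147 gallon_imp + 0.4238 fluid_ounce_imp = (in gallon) 0.7414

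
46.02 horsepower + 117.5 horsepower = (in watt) 1.219e+05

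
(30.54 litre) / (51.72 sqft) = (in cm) 0.6356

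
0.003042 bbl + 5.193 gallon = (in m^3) 0.02014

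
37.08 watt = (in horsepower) 0.04973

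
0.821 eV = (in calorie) 3.144e-20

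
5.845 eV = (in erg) 9.365e-12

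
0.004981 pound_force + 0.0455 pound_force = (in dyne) 2.246e+04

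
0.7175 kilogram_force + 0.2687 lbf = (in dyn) 8.232e+05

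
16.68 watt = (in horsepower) 0.02237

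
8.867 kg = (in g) 8867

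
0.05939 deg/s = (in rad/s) 0.001037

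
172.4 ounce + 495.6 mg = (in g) 4888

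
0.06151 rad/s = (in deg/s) 3.524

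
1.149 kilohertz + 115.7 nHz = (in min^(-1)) 6.894e+04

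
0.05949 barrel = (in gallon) 2.499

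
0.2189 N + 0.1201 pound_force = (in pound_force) 0.1693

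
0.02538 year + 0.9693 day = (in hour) 245.6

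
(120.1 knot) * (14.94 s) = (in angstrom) 9.231e+12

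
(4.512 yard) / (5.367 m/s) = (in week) 1.271e-06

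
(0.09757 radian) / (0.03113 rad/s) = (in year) 9.939e-08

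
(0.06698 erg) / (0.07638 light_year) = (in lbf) 2.084e-24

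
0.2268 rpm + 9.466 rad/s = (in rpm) 90.62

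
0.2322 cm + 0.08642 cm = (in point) 9.032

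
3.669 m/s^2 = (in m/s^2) 3.669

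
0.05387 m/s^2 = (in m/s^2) 0.05387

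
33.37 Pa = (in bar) 0.0003337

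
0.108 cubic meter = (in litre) 108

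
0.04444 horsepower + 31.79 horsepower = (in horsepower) 31.83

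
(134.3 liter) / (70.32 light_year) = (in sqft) 2.173e-18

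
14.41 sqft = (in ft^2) 14.41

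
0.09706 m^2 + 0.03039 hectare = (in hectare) 0.0304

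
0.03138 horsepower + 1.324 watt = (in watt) 24.72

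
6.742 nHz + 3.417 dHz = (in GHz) 3.417e-10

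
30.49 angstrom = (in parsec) 9.881e-26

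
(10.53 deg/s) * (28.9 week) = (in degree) 1.841e+08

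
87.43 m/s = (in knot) 170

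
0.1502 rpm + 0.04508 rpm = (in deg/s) 1.172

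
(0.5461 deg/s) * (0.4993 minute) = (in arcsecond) 5.89e+04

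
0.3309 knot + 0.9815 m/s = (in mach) 0.003382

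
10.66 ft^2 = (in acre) 0.0002447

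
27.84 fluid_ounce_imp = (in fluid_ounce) 26.75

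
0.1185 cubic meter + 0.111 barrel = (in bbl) 0.8563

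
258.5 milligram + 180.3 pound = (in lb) 180.3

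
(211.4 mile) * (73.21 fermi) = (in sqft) 2.681e-07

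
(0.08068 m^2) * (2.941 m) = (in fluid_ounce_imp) 8351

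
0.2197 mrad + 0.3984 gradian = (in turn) 0.001031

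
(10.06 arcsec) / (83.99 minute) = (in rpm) 9.242e-08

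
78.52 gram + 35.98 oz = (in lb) 2.422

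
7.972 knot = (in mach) 0.01204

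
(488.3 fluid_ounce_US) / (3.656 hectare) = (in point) 0.00112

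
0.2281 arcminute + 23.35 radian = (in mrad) 2.335e+04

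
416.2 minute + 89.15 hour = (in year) 0.01097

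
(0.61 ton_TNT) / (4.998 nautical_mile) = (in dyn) 2.757e+10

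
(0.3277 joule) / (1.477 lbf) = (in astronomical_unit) 3.334e-13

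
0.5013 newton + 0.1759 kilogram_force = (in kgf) 0.227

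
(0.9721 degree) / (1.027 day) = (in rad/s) 1.912e-07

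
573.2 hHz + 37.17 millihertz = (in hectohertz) 573.2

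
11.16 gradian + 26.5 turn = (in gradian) 1.061e+04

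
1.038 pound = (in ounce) 16.61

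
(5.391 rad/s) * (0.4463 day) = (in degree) 1.191e+07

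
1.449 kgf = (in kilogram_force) 1.449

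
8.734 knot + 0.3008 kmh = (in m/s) 4.577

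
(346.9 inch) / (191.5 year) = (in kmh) 5.252e-09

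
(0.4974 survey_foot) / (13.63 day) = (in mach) 3.781e-10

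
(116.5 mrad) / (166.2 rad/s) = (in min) 1.168e-05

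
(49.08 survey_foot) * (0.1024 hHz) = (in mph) 342.7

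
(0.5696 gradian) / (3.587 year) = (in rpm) 7.553e-10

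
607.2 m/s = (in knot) 1180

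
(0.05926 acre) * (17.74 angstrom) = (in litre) 0.0004254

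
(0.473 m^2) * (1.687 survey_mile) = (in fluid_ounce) 4.342e+07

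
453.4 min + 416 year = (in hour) 3.644e+06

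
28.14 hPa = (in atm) 0.02777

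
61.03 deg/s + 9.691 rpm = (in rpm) 19.86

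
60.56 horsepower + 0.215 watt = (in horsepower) 60.56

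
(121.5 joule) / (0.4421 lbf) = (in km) 0.06178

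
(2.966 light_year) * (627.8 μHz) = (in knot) 3.424e+13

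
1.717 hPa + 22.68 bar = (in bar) 22.68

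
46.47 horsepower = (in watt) 3.465e+04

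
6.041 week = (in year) 0.1159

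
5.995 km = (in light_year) 6.337e-13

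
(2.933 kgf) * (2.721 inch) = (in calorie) 0.4751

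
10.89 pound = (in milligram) 4.94e+06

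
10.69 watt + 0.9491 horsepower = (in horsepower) 0.9634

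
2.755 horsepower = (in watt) 2054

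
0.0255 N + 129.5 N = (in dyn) 1.295e+07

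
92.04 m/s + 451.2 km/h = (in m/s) 217.4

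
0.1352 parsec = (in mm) 4.172e+18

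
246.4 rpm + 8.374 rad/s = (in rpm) 326.4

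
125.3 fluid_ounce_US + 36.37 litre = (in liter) 40.08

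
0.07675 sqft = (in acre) 1.762e-06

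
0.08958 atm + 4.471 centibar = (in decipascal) 1.355e+05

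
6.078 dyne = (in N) 6.078e-05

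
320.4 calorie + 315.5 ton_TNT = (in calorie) 3.155e+11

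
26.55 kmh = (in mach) 0.02166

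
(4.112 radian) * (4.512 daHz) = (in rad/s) 185.5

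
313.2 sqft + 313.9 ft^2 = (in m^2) 58.26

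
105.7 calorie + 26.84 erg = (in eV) 2.76e+21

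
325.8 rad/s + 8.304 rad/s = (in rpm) 3190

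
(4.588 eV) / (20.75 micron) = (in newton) 3.543e-14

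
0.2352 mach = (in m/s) 80.09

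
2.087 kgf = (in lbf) 4.601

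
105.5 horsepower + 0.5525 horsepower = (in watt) 7.908e+04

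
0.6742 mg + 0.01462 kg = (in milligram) 1.462e+04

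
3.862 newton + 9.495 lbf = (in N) 46.1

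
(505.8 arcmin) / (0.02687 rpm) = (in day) 0.0006052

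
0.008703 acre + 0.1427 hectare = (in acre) 0.3613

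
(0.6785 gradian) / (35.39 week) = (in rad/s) 4.979e-10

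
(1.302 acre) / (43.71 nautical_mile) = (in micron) 6.509e+04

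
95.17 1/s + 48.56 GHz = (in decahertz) 4.856e+09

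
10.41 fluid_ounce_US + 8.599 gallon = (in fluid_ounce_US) 1111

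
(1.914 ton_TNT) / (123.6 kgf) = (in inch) 2.601e+08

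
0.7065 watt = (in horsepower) 0.0009474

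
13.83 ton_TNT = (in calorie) 1.383e+10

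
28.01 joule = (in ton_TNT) 6.695e-09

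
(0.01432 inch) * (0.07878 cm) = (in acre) 7.081e-11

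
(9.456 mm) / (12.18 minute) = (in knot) 2.515e-05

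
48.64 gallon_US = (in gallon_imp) 40.5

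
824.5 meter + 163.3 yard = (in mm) 9.738e+05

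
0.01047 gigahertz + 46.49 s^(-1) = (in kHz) 1.047e+04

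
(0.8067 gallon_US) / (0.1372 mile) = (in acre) 3.417e-09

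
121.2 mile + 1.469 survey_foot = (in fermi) 1.951e+20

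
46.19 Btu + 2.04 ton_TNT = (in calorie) 2.04e+09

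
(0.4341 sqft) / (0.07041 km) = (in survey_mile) 3.559e-07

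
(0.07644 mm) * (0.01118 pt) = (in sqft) 3.245e-09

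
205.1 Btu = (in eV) 1.351e+24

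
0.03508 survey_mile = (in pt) 1.6e+05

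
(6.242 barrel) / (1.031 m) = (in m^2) 0.9626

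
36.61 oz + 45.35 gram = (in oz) 38.21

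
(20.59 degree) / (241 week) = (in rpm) 2.354e-08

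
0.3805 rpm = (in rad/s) 0.03985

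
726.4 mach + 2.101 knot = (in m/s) 2.473e+05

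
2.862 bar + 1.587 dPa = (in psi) 41.51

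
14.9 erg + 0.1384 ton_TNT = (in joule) 5.791e+08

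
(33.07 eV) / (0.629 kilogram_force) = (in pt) 2.435e-15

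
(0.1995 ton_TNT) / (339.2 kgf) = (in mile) 155.9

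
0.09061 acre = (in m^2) 366.7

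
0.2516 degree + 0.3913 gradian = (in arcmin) 36.23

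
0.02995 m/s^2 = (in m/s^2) 0.02995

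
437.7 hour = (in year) 0.04997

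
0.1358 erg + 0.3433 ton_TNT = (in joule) 1.436e+09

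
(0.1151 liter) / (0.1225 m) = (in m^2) 0.0009396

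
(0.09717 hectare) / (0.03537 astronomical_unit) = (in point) 0.0005206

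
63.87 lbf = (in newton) 284.1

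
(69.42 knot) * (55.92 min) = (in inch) 4.717e+06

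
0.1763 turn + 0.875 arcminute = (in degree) 63.48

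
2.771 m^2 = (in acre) 0.0006847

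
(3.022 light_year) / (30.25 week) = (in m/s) 1.563e+09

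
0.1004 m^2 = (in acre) 2.481e-05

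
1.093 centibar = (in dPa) 1.093e+04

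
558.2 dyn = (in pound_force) 0.001255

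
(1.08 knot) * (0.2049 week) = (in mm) 6.885e+07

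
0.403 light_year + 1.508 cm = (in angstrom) 3.813e+25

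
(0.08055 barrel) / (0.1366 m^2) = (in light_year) 9.91e-18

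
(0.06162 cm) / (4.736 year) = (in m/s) 4.126e-12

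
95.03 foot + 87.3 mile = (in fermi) 1.405e+20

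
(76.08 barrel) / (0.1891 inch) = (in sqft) 2.711e+04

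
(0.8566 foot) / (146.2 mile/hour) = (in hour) 1.11e-06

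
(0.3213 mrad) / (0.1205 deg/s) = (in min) 0.002546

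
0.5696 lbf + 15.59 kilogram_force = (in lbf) 34.94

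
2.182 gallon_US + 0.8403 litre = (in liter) 9.1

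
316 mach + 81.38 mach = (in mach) 397.4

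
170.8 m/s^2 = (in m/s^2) 170.8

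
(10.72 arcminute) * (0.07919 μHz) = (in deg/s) 1.415e-08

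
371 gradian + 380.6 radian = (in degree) 2.214e+04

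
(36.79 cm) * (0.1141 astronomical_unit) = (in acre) 1.552e+06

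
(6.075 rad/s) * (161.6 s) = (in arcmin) 3.375e+06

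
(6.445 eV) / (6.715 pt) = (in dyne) 4.359e-11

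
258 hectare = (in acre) 637.5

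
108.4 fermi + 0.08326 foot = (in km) 2.538e-05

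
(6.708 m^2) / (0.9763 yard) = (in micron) 7.514e+06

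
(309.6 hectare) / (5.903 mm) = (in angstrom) 5.245e+18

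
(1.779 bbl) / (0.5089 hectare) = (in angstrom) 5.558e+05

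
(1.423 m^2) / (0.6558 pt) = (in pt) 1.744e+07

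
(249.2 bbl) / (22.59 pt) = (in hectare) 0.4972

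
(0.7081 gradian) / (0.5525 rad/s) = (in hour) 5.592e-06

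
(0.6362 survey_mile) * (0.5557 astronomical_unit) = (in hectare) 8.512e+09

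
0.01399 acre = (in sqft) 609.4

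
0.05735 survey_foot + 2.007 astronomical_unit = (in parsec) 9.73e-06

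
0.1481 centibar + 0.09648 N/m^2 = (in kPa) 0.1482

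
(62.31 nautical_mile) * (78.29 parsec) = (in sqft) 3.001e+24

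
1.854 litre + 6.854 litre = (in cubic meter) 0.008708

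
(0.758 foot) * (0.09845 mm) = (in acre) 5.621e-09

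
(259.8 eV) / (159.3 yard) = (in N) 2.858e-19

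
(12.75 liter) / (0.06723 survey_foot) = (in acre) 0.0001537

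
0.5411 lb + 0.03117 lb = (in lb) 0.5723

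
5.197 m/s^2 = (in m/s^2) 5.197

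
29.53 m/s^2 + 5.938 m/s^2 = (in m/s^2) 35.47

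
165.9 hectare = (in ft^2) 1.786e+07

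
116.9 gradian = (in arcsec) 3.788e+05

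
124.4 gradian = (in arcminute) 6718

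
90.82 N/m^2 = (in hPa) 0.9082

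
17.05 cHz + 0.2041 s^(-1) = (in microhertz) 3.746e+05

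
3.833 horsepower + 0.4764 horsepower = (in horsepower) 4.309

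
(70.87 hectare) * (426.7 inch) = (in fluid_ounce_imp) 2.703e+11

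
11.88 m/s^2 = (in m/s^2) 11.88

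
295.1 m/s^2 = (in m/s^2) 295.1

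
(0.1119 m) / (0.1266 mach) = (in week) 4.292e-09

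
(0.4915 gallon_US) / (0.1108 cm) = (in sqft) 18.07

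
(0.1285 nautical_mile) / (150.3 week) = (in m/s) 2.618e-06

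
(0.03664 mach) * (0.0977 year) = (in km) 3.844e+04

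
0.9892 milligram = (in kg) 9.892e-07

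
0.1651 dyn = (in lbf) 3.712e-07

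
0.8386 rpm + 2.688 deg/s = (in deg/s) 7.72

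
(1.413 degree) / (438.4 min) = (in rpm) 8.953e-06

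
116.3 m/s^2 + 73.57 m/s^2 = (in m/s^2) 189.9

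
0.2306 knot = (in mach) 0.0003484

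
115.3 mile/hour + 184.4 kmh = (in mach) 0.3018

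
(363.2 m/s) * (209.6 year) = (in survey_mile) 1.492e+09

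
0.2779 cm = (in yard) 0.003039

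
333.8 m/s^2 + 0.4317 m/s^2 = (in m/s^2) 334.2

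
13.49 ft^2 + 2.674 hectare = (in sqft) 2.878e+05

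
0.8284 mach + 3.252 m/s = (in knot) 554.6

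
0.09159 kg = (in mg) 9.159e+04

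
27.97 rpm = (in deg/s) 167.8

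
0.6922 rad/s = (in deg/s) 39.66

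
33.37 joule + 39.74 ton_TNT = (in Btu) 1.576e+08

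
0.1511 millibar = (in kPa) 0.01511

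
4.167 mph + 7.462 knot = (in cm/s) 570.2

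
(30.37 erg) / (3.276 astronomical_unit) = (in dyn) 6.197e-13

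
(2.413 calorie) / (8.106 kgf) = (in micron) 1.27e+05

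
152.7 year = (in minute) 8.026e+07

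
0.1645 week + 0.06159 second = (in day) 1.152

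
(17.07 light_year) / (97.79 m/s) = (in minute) 2.752e+13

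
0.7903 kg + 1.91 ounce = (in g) 844.4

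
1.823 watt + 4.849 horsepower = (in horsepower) 4.851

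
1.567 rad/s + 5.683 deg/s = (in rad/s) 1.666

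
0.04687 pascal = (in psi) 6.798e-06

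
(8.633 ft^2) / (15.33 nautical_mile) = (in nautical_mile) 1.525e-08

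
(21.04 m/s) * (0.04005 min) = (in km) 0.05056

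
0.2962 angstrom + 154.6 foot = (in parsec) 1.527e-15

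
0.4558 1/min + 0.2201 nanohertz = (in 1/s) 0.007597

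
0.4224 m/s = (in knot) 0.8211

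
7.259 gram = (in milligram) 7259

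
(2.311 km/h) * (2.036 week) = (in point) 2.241e+09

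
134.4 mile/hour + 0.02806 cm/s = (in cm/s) 6008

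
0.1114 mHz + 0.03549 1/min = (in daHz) 7.029e-05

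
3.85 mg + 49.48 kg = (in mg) 4.948e+07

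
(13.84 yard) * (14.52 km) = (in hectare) 18.38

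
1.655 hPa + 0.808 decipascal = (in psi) 0.02402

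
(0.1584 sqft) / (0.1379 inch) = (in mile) 0.002611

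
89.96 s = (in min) 1.499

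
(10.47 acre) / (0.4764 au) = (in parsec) 1.927e-23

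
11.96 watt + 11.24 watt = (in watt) 23.2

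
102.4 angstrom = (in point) 2.903e-05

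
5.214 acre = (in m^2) 2.11e+04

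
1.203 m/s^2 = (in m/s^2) 1.203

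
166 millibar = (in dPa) 1.66e+05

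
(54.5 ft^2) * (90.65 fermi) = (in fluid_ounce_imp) 1.615e-08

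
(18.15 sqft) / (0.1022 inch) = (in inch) 2.557e+04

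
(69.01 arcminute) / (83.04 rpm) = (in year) 7.32e-11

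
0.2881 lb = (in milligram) 1.307e+05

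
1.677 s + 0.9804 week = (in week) 0.9804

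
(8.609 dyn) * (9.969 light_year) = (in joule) 8.119e+12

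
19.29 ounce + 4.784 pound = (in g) 2717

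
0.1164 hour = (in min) 6.984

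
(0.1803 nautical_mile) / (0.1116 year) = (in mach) 2.786e-07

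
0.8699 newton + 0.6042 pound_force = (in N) 3.558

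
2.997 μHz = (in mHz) 0.002997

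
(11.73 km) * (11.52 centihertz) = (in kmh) 4865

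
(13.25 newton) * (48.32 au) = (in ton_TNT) 2.289e+04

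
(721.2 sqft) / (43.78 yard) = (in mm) 1674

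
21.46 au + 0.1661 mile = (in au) 21.46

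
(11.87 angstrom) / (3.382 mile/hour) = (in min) 1.309e-11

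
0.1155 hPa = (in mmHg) 0.08663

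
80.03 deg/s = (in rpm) 13.34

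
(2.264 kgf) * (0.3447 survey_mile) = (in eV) 7.687e+22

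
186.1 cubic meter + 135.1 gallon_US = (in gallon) 4.93e+04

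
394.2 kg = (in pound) 869.1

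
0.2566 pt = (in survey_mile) 5.625e-08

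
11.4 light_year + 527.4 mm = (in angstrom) 1.079e+27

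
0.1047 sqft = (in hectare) 9.727e-07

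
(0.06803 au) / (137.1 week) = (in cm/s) 1.227e+04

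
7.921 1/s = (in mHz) 7921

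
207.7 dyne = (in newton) 0.002077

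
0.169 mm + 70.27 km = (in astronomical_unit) 4.697e-07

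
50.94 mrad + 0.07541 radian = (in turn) 0.02011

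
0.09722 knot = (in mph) 0.1119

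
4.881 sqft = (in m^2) 0.4535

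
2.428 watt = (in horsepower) 0.003256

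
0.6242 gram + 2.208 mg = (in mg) 626.4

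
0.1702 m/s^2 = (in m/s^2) 0.1702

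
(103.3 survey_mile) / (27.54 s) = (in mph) 1.35e+04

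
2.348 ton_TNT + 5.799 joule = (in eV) 6.132e+28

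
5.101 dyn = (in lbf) 1.147e-05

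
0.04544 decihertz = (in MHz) 4.544e-09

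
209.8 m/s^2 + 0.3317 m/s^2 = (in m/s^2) 210.1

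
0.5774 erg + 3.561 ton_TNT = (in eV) 9.299e+28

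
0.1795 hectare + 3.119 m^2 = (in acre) 0.4443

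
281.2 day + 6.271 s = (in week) 40.17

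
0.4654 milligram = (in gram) 0.0004654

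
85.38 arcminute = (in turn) 0.003953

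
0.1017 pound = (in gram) 46.13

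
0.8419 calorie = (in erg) 3.523e+07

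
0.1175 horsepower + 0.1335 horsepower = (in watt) 187.2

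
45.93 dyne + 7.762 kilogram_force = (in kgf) 7.762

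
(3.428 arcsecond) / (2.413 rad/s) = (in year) 2.184e-13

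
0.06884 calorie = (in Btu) 0.000273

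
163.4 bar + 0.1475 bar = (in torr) 1.227e+05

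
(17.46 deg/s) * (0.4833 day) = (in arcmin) 4.374e+07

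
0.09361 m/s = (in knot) 0.182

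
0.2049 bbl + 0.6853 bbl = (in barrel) 0.8902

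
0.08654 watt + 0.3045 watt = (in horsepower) 0.0005244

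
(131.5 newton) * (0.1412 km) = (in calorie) 4438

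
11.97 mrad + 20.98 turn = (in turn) 20.98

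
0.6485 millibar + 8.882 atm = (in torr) 6751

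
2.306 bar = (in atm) 2.276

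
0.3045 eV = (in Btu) 4.624e-23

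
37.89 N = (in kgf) 3.864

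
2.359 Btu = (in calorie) 594.9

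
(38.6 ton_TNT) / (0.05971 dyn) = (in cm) 2.705e+19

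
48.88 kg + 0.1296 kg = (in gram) 4.901e+04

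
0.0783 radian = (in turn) 0.01246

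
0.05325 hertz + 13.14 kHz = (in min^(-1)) 7.884e+05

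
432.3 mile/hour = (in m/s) 193.3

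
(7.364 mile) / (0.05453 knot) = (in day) 4.89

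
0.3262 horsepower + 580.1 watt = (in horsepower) 1.104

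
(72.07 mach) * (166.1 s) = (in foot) 1.337e+07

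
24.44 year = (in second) 7.707e+08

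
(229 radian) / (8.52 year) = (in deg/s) 4.883e-05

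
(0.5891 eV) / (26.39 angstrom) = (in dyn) 3.577e-06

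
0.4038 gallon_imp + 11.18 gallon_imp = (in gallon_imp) 11.58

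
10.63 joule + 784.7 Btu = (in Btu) 784.7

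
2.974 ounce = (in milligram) 8.431e+04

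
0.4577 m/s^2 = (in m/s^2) 0.4577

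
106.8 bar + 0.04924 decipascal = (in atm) 105.4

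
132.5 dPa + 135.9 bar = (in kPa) 1.359e+04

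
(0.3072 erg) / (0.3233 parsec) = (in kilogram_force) 3.14e-25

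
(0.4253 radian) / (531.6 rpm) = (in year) 2.423e-10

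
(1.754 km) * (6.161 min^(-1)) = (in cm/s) 1.801e+04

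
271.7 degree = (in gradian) 301.9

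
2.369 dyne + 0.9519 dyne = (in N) 3.321e-05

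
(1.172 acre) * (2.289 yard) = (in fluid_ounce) 3.357e+08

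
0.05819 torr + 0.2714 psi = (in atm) 0.01854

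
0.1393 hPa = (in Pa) 13.93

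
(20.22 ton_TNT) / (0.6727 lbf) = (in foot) 9.276e+10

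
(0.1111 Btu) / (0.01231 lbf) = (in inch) 8.428e+04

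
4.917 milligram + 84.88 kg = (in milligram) 8.488e+07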